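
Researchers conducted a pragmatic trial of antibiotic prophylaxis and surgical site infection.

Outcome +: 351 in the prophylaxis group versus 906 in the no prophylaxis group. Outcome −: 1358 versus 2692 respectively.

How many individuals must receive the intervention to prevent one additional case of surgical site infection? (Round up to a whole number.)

22

Risk in treated group = 351/1709 = 0.20538; risk in control = 906/3598 = 0.25181.
Absolute risk reduction = 0.25181 − 0.20538 = 0.04642
NNT = 1 / ARR = 1 / 0.04642 = 21.541 → round up → 22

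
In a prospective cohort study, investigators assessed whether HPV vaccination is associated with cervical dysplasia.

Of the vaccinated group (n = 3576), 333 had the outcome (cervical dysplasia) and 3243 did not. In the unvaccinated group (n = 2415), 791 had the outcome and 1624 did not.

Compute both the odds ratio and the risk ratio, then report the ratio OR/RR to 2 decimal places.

0.74

From the description: a = 333, b = 3243, c = 791, d = 1624.
OR = (333·1624)/(3243·791) = 540792/2565213 = 0.21082
Risk in exposed = 333/3576 = 0.09312; risk in unexposed = 791/2415 = 0.32754; RR = 0.28431
OR/RR = 0.21082 / 0.28431 = 0.74151
The outcome is not rare, so the OR lies further from 1 than the RR.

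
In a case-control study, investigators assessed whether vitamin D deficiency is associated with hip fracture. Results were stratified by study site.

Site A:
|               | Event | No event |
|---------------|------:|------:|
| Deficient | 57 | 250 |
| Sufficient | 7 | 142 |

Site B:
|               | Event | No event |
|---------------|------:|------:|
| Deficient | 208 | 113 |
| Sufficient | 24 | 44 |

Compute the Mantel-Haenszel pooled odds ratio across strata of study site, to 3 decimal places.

3.819

OR_MH = Σ(aᵢdᵢ/nᵢ) / Σ(bᵢcᵢ/nᵢ), where nᵢ is the stratum total.
Stratum 1 (Site A): n = 456; a·d/n = 57·142/456 = 17.7500; b·c/n = 250·7/456 = 3.8377
Stratum 2 (Site B): n = 389; a·d/n = 208·44/389 = 23.5270; b·c/n = 113·24/389 = 6.9717
OR_MH = (17.7500 + 23.5270) / (3.8377 + 6.9717) = 41.2770 / 10.8094 = 3.81861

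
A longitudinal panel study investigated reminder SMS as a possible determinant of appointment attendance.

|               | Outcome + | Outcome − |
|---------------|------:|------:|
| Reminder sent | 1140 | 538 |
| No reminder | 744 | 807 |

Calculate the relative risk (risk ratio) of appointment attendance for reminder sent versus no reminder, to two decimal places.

Cells: a = 1140, b = 538, c = 744, d = 807.
Risk in exposed = 1140/1678 = 0.67938; risk in unexposed = 744/1551 = 0.47969.
RR = 0.67938 / 0.47969 = 1.41629
The risk among the exposed is 1.42 times that among the unexposed.

1.42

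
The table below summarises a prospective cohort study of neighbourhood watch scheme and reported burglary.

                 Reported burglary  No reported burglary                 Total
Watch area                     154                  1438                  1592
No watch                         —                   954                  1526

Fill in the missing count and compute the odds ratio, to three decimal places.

0.179

The missing cell is in the unexposed row: 1526 − 954 = 572.
So a = 154, b = 1438, c = 572, d = 954.
OR = (a·d)/(b·c) = (154 × 954) / (1438 × 572) = 146916 / 822536 = 0.17861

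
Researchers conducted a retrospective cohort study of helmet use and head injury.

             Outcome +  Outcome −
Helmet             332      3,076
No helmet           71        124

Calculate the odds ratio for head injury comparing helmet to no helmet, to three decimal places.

Cells: a = 332, b = 3076, c = 71, d = 124.
OR = (a·d)/(b·c) = (332 × 124) / (3076 × 71) = 41168 / 218396 = 0.18850
Exposure is associated with lower odds of head injury (OR = 0.19 < 1).

0.189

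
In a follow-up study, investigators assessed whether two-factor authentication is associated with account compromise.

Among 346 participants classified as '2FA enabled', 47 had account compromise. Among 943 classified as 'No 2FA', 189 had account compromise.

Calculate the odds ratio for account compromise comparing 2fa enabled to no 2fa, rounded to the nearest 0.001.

0.627

From the description: a = 47, b = 299, c = 189, d = 754.
OR = (a·d)/(b·c) = (47 × 754) / (299 × 189) = 35438 / 56511 = 0.62710
Exposure is associated with lower odds of account compromise (OR = 0.63 < 1).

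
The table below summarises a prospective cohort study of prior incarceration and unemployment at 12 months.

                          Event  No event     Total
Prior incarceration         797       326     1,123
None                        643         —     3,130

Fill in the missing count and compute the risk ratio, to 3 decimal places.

The missing cell is in the unexposed row: 3130 − 643 = 2487.
So a = 797, b = 326, c = 643, d = 2487.
RR = [a/(a+b)] / [c/(c+d)] = (797/1123) / (643/3130) = 0.70971/0.20543 = 3.45471

3.455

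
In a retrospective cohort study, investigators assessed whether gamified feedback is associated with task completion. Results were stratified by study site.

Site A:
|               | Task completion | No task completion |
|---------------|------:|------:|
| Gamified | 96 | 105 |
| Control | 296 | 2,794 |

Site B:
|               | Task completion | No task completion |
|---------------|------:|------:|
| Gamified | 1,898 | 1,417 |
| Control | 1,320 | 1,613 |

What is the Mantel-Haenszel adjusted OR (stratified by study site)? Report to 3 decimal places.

1.851

OR_MH = Σ(aᵢdᵢ/nᵢ) / Σ(bᵢcᵢ/nᵢ), where nᵢ is the stratum total.
Stratum 1 (Site A): n = 3291; a·d/n = 96·2794/3291 = 81.5023; b·c/n = 105·296/3291 = 9.4439
Stratum 2 (Site B): n = 6248; a·d/n = 1898·1613/6248 = 489.9926; b·c/n = 1417·1320/6248 = 299.3662
OR_MH = (81.5023 + 489.9926) / (9.4439 + 299.3662) = 571.4949 / 308.8101 = 1.85064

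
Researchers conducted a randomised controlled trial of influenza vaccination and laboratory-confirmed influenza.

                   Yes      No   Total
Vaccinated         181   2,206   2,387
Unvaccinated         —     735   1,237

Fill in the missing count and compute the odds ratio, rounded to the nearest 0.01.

0.12

The missing cell is in the unexposed row: 1237 − 735 = 502.
So a = 181, b = 2206, c = 502, d = 735.
OR = (a·d)/(b·c) = (181 × 735) / (2206 × 502) = 133035 / 1107412 = 0.12013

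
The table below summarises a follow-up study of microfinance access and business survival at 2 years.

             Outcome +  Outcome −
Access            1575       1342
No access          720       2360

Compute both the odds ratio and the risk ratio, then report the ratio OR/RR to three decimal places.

1.666

Cells: a = 1575, b = 1342, c = 720, d = 2360.
OR = (1575·2360)/(1342·720) = 3717000/966240 = 3.84687
Risk in exposed = 1575/2917 = 0.53994; risk in unexposed = 720/3080 = 0.23377; RR = 2.30974
OR/RR = 3.84687 / 2.30974 = 1.66550
The outcome is not rare, so the OR lies further from 1 than the RR.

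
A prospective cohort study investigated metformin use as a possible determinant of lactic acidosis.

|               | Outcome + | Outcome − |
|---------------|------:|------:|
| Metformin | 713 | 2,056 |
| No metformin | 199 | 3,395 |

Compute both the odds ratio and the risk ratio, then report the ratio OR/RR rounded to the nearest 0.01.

Cells: a = 713, b = 2056, c = 199, d = 3395.
OR = (713·3395)/(2056·199) = 2420635/409144 = 5.91634
Risk in exposed = 713/2769 = 0.25749; risk in unexposed = 199/3594 = 0.05537; RR = 4.65041
OR/RR = 5.91634 / 4.65041 = 1.27222
The outcome is not rare, so the OR lies further from 1 than the RR.

1.27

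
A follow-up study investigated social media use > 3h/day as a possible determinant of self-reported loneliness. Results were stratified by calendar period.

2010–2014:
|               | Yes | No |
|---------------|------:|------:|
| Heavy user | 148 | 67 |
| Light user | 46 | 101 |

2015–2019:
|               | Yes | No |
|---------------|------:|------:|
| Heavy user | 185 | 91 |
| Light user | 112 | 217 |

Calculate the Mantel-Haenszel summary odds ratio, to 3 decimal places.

OR_MH = Σ(aᵢdᵢ/nᵢ) / Σ(bᵢcᵢ/nᵢ), where nᵢ is the stratum total.
Stratum 1 (2010–2014): n = 362; a·d/n = 148·101/362 = 41.2928; b·c/n = 67·46/362 = 8.5138
Stratum 2 (2015–2019): n = 605; a·d/n = 185·217/605 = 66.3554; b·c/n = 91·112/605 = 16.8463
OR_MH = (41.2928 + 66.3554) / (8.5138 + 16.8463) = 107.6482 / 25.3601 = 4.24479

4.245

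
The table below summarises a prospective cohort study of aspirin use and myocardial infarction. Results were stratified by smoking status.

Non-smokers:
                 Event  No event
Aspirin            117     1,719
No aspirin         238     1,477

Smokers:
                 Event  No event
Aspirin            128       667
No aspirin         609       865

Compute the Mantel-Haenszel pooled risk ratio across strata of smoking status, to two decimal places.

RR_MH = Σ(aᵢ·n₀ᵢ/nᵢ) / Σ(cᵢ·n₁ᵢ/nᵢ), with n₁ᵢ = aᵢ+bᵢ (exposed), n₀ᵢ = cᵢ+dᵢ (unexposed), nᵢ = n₁ᵢ+n₀ᵢ.
Stratum 1 (Non-smokers): n₁ = 1836, n₀ = 1715, n = 3551; a·n₀/n = 117·1715/3551 = 56.5066; c·n₁/n = 238·1836/3551 = 123.0549
Stratum 2 (Smokers): n₁ = 795, n₀ = 1474, n = 2269; a·n₀/n = 128·1474/2269 = 83.1520; c·n₁/n = 609·795/2269 = 213.3781
RR_MH = (56.5066 + 83.1520) / (123.0549 + 213.3781) = 139.6587 / 336.4331 = 0.41512

0.42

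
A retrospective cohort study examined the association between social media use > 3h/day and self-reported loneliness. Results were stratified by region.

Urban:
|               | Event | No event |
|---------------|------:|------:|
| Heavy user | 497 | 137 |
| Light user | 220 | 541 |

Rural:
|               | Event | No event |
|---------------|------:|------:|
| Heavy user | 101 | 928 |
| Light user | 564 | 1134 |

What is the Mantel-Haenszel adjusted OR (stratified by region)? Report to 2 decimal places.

1.10

OR_MH = Σ(aᵢdᵢ/nᵢ) / Σ(bᵢcᵢ/nᵢ), where nᵢ is the stratum total.
Stratum 1 (Urban): n = 1395; a·d/n = 497·541/1395 = 192.7434; b·c/n = 137·220/1395 = 21.6057
Stratum 2 (Rural): n = 2727; a·d/n = 101·1134/2727 = 42.0000; b·c/n = 928·564/2727 = 191.9296
OR_MH = (192.7434 + 42.0000) / (21.6057 + 191.9296) = 234.7434 / 213.5353 = 1.09932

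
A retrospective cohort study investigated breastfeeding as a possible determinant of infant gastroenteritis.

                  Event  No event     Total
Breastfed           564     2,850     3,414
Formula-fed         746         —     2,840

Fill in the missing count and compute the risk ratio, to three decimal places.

The missing cell is in the unexposed row: 2840 − 746 = 2094.
So a = 564, b = 2850, c = 746, d = 2094.
RR = [a/(a+b)] / [c/(c+d)] = (564/3414) / (746/2840) = 0.16520/0.26268 = 0.62892

0.629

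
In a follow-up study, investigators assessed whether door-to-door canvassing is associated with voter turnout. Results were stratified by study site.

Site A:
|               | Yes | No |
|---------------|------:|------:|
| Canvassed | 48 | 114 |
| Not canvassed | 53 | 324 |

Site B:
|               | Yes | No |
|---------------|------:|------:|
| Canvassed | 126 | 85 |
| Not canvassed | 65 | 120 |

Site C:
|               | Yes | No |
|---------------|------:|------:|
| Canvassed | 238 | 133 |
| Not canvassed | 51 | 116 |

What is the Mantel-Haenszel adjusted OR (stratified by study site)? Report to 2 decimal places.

3.13

OR_MH = Σ(aᵢdᵢ/nᵢ) / Σ(bᵢcᵢ/nᵢ), where nᵢ is the stratum total.
Stratum 1 (Site A): n = 539; a·d/n = 48·324/539 = 28.8534; b·c/n = 114·53/539 = 11.2096
Stratum 2 (Site B): n = 396; a·d/n = 126·120/396 = 38.1818; b·c/n = 85·65/396 = 13.9520
Stratum 3 (Site C): n = 538; a·d/n = 238·116/538 = 51.3160; b·c/n = 133·51/538 = 12.6078
OR_MH = (28.8534 + 38.1818 + 51.3160) / (11.2096 + 13.9520 + 12.6078) = 118.3512 / 37.7695 = 3.13352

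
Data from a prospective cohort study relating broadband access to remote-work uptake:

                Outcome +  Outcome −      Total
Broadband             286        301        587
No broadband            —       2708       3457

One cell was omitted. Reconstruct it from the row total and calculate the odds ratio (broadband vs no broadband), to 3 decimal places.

The missing cell is in the unexposed row: 3457 − 2708 = 749.
So a = 286, b = 301, c = 749, d = 2708.
OR = (a·d)/(b·c) = (286 × 2708) / (301 × 749) = 774488 / 225449 = 3.43531

3.435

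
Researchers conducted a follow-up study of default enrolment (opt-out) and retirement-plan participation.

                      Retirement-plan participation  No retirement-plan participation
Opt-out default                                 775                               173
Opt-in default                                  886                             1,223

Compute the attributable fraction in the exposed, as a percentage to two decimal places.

48.61

Cells: a = 775, b = 173, c = 886, d = 1223.
Risk in exposed = 775/948 = 0.81751; risk in unexposed = 886/2109 = 0.42010.
RR = 0.81751/0.42010 = 1.94597
AR% = (RR − 1)/RR × 100 = (1.94597 − 1)/1.94597 × 100 = 48.6118%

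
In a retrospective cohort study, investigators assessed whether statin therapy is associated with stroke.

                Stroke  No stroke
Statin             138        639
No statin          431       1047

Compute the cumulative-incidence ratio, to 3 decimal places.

Cells: a = 138, b = 639, c = 431, d = 1047.
Risk in exposed = 138/777 = 0.17761; risk in unexposed = 431/1478 = 0.29161.
RR = 0.17761 / 0.29161 = 0.60905
The risk is 39% lower among the exposed than among the unexposed.

0.609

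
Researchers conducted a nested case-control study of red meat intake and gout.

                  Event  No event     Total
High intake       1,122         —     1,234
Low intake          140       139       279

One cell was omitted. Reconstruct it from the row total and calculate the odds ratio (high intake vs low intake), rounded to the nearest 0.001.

The missing cell is in the exposed row: 1234 − 1122 = 112.
So a = 1122, b = 112, c = 140, d = 139.
OR = (a·d)/(b·c) = (1122 × 139) / (112 × 140) = 155958 / 15680 = 9.94630

9.946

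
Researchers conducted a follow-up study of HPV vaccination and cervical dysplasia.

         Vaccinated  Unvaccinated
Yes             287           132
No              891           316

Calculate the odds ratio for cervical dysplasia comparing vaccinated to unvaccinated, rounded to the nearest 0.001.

Reading the table with exposure as columns: a = 287 (Vaccinated, case), b = 891 (Vaccinated, non-case), c = 132 (Unvaccinated, case), d = 316.
OR = (a·d)/(b·c) = (287 × 316) / (891 × 132) = 90692 / 117612 = 0.77111
Exposure is associated with lower odds of cervical dysplasia (OR = 0.77 < 1).

0.771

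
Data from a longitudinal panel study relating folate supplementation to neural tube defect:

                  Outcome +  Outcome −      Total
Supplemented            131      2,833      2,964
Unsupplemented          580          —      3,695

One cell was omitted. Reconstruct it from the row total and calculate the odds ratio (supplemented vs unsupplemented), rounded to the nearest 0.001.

0.248

The missing cell is in the unexposed row: 3695 − 580 = 3115.
So a = 131, b = 2833, c = 580, d = 3115.
OR = (a·d)/(b·c) = (131 × 3115) / (2833 × 580) = 408065 / 1643140 = 0.24834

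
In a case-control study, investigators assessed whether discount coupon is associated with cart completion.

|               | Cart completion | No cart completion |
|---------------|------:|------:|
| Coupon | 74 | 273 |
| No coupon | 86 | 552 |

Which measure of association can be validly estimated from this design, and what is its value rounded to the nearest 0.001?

1.740

Cells: a = 74, b = 273, c = 86, d = 552.
This is a case-control study: participants were sampled on outcome status, so risks in the source population cannot be estimated directly — relative risk is not valid here. The odds ratio is the appropriate measure.
OR = (a·d)/(b·c) = (74 × 552) / (273 × 86) = 40848 / 23478 = 1.73984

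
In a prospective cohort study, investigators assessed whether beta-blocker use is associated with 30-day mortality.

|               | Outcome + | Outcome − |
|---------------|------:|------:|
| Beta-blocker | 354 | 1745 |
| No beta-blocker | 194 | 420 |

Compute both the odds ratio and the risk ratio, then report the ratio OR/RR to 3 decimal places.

0.823

Cells: a = 354, b = 1745, c = 194, d = 420.
OR = (354·420)/(1745·194) = 148680/338530 = 0.43919
Risk in exposed = 354/2099 = 0.16865; risk in unexposed = 194/614 = 0.31596; RR = 0.53377
OR/RR = 0.43919 / 0.53377 = 0.82281
The outcome is not rare, so the OR lies further from 1 than the RR.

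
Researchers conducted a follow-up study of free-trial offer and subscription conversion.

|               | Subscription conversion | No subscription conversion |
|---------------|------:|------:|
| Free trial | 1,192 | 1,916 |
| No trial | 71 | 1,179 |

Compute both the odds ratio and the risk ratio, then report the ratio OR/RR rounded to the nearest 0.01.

Cells: a = 1192, b = 1916, c = 71, d = 1179.
OR = (1192·1179)/(1916·71) = 1405368/136036 = 10.33085
Risk in exposed = 1192/3108 = 0.38353; risk in unexposed = 71/1250 = 0.05680; RR = 6.75223
OR/RR = 10.33085 / 6.75223 = 1.52999
The outcome is not rare, so the OR lies further from 1 than the RR.

1.53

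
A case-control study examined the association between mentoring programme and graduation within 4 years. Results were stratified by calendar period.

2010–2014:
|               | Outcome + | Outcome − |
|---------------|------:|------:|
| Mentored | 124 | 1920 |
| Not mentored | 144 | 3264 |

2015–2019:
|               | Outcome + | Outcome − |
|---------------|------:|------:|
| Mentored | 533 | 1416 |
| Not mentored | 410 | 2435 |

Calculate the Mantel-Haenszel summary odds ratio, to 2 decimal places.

OR_MH = Σ(aᵢdᵢ/nᵢ) / Σ(bᵢcᵢ/nᵢ), where nᵢ is the stratum total.
Stratum 1 (2010–2014): n = 5452; a·d/n = 124·3264/5452 = 74.2362; b·c/n = 1920·144/5452 = 50.7117
Stratum 2 (2015–2019): n = 4794; a·d/n = 533·2435/4794 = 270.7249; b·c/n = 1416·410/4794 = 121.1014
OR_MH = (74.2362 + 270.7249) / (50.7117 + 121.1014) = 344.9611 / 171.8130 = 2.00777

2.01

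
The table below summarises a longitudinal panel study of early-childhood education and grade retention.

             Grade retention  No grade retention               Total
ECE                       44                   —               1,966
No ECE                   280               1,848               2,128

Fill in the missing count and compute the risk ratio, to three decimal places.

The missing cell is in the exposed row: 1966 − 44 = 1922.
So a = 44, b = 1922, c = 280, d = 1848.
RR = [a/(a+b)] / [c/(c+d)] = (44/1966) / (280/2128) = 0.02238/0.13158 = 0.17009

0.170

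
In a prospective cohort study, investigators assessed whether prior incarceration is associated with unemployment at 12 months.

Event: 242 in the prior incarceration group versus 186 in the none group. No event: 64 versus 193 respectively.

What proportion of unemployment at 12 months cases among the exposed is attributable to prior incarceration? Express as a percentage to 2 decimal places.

37.94

From the description: a = 242, b = 64, c = 186, d = 193.
Risk in exposed = 242/306 = 0.79085; risk in unexposed = 186/379 = 0.49077.
RR = 0.79085/0.49077 = 1.61146
AR% = (RR − 1)/RR × 100 = (1.61146 − 1)/1.61146 × 100 = 37.9446%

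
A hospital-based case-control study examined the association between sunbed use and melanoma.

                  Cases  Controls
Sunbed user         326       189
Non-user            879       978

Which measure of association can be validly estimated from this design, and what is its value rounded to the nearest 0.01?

1.92

Cells: a = 326, b = 189, c = 879, d = 978.
This is a hospital-based case-control study: participants were sampled on outcome status, so risks in the source population cannot be estimated directly — relative risk is not valid here. The odds ratio is the appropriate measure.
OR = (a·d)/(b·c) = (326 × 978) / (189 × 879) = 318828 / 166131 = 1.91914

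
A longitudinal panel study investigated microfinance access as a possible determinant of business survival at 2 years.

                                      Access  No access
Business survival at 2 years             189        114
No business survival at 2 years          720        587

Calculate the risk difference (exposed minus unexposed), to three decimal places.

Reading the table with exposure as columns: a = 189 (Access, case), b = 720 (Access, non-case), c = 114 (No access, case), d = 587.
Risk in exposed = 189/909 = 0.207921; risk in unexposed = 114/701 = 0.162625.
Risk difference = 0.207921 − 0.162625 = 0.045296

0.045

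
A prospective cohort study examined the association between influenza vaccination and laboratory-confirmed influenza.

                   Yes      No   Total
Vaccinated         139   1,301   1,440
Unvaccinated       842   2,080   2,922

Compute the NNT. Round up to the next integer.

6

Risk in treated group = 139/1440 = 0.09653; risk in control = 842/2922 = 0.28816.
Absolute risk reduction = 0.28816 − 0.09653 = 0.19163
NNT = 1 / ARR = 1 / 0.19163 = 5.218 → round up → 6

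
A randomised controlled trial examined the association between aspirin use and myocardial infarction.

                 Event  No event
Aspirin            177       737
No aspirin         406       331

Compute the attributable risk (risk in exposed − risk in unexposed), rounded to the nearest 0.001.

-0.357

Cells: a = 177, b = 737, c = 406, d = 331.
Risk in exposed = 177/914 = 0.193654; risk in unexposed = 406/737 = 0.550882.
Risk difference = 0.193654 − 0.550882 = -0.357228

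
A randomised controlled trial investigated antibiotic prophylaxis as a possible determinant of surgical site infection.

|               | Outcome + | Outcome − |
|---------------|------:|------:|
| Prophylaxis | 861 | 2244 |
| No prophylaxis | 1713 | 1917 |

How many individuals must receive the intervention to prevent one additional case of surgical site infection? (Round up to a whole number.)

Risk in treated group = 861/3105 = 0.27729; risk in control = 1713/3630 = 0.47190.
Absolute risk reduction = 0.47190 − 0.27729 = 0.19461
NNT = 1 / ARR = 1 / 0.19461 = 5.139 → round up → 6

6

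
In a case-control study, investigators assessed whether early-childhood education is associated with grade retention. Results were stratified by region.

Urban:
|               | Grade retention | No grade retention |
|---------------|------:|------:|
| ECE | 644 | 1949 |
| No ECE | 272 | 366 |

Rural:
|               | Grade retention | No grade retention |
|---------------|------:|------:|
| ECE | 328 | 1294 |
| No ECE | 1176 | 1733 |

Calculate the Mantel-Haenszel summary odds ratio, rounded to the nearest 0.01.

0.40

OR_MH = Σ(aᵢdᵢ/nᵢ) / Σ(bᵢcᵢ/nᵢ), where nᵢ is the stratum total.
Stratum 1 (Urban): n = 3231; a·d/n = 644·366/3231 = 72.9508; b·c/n = 1949·272/3231 = 164.0755
Stratum 2 (Rural): n = 4531; a·d/n = 328·1733/4531 = 125.4522; b·c/n = 1294·1176/4531 = 335.8517
OR_MH = (72.9508 + 125.4522) / (164.0755 + 335.8517) = 198.4030 / 499.9272 = 0.39686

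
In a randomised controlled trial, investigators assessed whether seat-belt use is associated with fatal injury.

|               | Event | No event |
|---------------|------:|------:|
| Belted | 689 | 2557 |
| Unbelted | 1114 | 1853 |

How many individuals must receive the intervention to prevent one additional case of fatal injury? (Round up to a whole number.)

7

Risk in treated group = 689/3246 = 0.21226; risk in control = 1114/2967 = 0.37546.
Absolute risk reduction = 0.37546 − 0.21226 = 0.16320
NNT = 1 / ARR = 1 / 0.16320 = 6.127 → round up → 7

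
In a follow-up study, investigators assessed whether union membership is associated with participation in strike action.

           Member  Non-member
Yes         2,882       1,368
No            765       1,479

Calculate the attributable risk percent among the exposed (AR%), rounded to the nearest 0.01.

Reading the table with exposure as columns: a = 2882 (Member, case), b = 765 (Member, non-case), c = 1368 (Non-member, case), d = 1479.
Risk in exposed = 2882/3647 = 0.79024; risk in unexposed = 1368/2847 = 0.48051.
RR = 0.79024/0.48051 = 1.64460
AR% = (RR − 1)/RR × 100 = (1.64460 − 1)/1.64460 × 100 = 39.1948%

39.19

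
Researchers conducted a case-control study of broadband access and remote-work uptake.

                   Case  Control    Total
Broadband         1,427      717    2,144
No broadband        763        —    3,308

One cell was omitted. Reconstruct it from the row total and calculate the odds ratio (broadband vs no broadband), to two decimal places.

6.64

The missing cell is in the unexposed row: 3308 − 763 = 2545.
So a = 1427, b = 717, c = 763, d = 2545.
OR = (a·d)/(b·c) = (1427 × 2545) / (717 × 763) = 3631715 / 547071 = 6.63847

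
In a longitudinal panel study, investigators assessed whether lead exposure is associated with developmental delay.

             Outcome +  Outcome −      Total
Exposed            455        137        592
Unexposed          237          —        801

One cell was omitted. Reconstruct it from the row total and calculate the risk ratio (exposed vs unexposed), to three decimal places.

The missing cell is in the unexposed row: 801 − 237 = 564.
So a = 455, b = 137, c = 237, d = 564.
RR = [a/(a+b)] / [c/(c+d)] = (455/592) / (237/801) = 0.76858/0.29588 = 2.59761

2.598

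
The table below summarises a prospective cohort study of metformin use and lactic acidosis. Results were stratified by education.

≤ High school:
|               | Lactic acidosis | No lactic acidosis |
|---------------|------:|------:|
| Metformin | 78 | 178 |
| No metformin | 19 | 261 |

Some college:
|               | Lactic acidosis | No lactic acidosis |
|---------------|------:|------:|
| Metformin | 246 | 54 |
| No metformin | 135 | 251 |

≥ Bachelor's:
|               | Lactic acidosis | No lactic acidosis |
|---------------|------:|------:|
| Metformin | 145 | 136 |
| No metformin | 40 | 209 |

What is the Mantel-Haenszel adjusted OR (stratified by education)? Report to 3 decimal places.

6.808

OR_MH = Σ(aᵢdᵢ/nᵢ) / Σ(bᵢcᵢ/nᵢ), where nᵢ is the stratum total.
Stratum 1 (≤ High school): n = 536; a·d/n = 78·261/536 = 37.9813; b·c/n = 178·19/536 = 6.3097
Stratum 2 (Some college): n = 686; a·d/n = 246·251/686 = 90.0087; b·c/n = 54·135/686 = 10.6268
Stratum 3 (≥ Bachelor's): n = 530; a·d/n = 145·209/530 = 57.1792; b·c/n = 136·40/530 = 10.2642
OR_MH = (37.9813 + 90.0087 + 57.1792) / (6.3097 + 10.6268 + 10.2642) = 185.1693 / 27.2007 = 6.80753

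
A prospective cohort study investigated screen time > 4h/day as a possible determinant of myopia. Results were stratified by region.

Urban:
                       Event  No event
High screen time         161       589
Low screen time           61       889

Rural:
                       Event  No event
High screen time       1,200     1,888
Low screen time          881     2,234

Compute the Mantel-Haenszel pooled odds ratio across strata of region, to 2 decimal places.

OR_MH = Σ(aᵢdᵢ/nᵢ) / Σ(bᵢcᵢ/nᵢ), where nᵢ is the stratum total.
Stratum 1 (Urban): n = 1700; a·d/n = 161·889/1700 = 84.1935; b·c/n = 589·61/1700 = 21.1347
Stratum 2 (Rural): n = 6203; a·d/n = 1200·2234/6203 = 432.1780; b·c/n = 1888·881/6203 = 268.1490
OR_MH = (84.1935 + 432.1780) / (21.1347 + 268.1490) = 516.3715 / 289.2837 = 1.78500

1.79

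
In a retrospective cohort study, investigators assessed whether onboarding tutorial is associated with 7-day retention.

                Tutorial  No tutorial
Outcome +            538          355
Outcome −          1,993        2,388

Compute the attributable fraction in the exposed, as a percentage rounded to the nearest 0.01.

39.11

Reading the table with exposure as columns: a = 538 (Tutorial, case), b = 1993 (Tutorial, non-case), c = 355 (No tutorial, case), d = 2388.
Risk in exposed = 538/2531 = 0.21256; risk in unexposed = 355/2743 = 0.12942.
RR = 0.21256/0.12942 = 1.64243
AR% = (RR − 1)/RR × 100 = (1.64243 − 1)/1.64243 × 100 = 39.1147%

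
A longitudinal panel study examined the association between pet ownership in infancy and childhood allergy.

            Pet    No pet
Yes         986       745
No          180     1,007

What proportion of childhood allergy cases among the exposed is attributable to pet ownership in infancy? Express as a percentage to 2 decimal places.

Reading the table with exposure as columns: a = 986 (Pet, case), b = 180 (Pet, non-case), c = 745 (No pet, case), d = 1007.
Risk in exposed = 986/1166 = 0.84563; risk in unexposed = 745/1752 = 0.42523.
RR = 0.84563/0.42523 = 1.98864
AR% = (RR − 1)/RR × 100 = (1.98864 − 1)/1.98864 × 100 = 49.7144%

49.71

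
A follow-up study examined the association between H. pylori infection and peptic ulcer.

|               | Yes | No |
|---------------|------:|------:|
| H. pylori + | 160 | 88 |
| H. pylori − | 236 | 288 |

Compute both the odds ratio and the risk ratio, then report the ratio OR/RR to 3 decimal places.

Cells: a = 160, b = 88, c = 236, d = 288.
OR = (160·288)/(88·236) = 46080/20768 = 2.21880
Risk in exposed = 160/248 = 0.64516; risk in unexposed = 236/524 = 0.45038; RR = 1.43248
OR/RR = 2.21880 / 1.43248 = 1.54892
The outcome is not rare, so the OR lies further from 1 than the RR.

1.549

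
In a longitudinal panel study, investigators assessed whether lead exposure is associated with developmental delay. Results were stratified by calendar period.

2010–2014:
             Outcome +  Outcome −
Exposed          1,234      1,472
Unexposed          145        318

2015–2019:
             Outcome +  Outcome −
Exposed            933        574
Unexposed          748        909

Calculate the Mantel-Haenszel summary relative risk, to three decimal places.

RR_MH = Σ(aᵢ·n₀ᵢ/nᵢ) / Σ(cᵢ·n₁ᵢ/nᵢ), with n₁ᵢ = aᵢ+bᵢ (exposed), n₀ᵢ = cᵢ+dᵢ (unexposed), nᵢ = n₁ᵢ+n₀ᵢ.
Stratum 1 (2010–2014): n₁ = 2706, n₀ = 463, n = 3169; a·n₀/n = 1234·463/3169 = 180.2909; c·n₁/n = 145·2706/3169 = 123.8151
Stratum 2 (2015–2019): n₁ = 1507, n₀ = 1657, n = 3164; a·n₀/n = 933·1657/3164 = 488.6160; c·n₁/n = 748·1507/3164 = 356.2693
RR_MH = (180.2909 + 488.6160) / (123.8151 + 356.2693) = 668.9069 / 480.0844 = 1.39331

1.393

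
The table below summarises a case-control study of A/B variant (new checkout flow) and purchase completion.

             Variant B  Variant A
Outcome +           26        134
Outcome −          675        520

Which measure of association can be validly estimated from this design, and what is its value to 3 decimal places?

Reading the table with exposure as columns: a = 26 (Variant B, case), b = 675 (Variant B, non-case), c = 134 (Variant A, case), d = 520.
This is a case-control study: participants were sampled on outcome status, so risks in the source population cannot be estimated directly — relative risk is not valid here. The odds ratio is the appropriate measure.
OR = (a·d)/(b·c) = (26 × 520) / (675 × 134) = 13520 / 90450 = 0.14947

0.149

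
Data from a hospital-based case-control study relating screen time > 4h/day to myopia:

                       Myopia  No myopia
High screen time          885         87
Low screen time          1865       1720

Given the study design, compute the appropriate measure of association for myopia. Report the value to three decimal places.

Cells: a = 885, b = 87, c = 1865, d = 1720.
This is a hospital-based case-control study: participants were sampled on outcome status, so risks in the source population cannot be estimated directly — relative risk is not valid here. The odds ratio is the appropriate measure.
OR = (a·d)/(b·c) = (885 × 1720) / (87 × 1865) = 1522200 / 162255 = 9.38153

9.382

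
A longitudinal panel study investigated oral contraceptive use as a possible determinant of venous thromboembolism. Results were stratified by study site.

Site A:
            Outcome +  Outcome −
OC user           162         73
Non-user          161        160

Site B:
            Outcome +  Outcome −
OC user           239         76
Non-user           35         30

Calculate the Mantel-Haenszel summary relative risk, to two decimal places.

1.38

RR_MH = Σ(aᵢ·n₀ᵢ/nᵢ) / Σ(cᵢ·n₁ᵢ/nᵢ), with n₁ᵢ = aᵢ+bᵢ (exposed), n₀ᵢ = cᵢ+dᵢ (unexposed), nᵢ = n₁ᵢ+n₀ᵢ.
Stratum 1 (Site A): n₁ = 235, n₀ = 321, n = 556; a·n₀/n = 162·321/556 = 93.5288; c·n₁/n = 161·235/556 = 68.0486
Stratum 2 (Site B): n₁ = 315, n₀ = 65, n = 380; a·n₀/n = 239·65/380 = 40.8816; c·n₁/n = 35·315/380 = 29.0132
RR_MH = (93.5288 + 40.8816) / (68.0486 + 29.0132) = 134.4104 / 97.0617 = 1.38479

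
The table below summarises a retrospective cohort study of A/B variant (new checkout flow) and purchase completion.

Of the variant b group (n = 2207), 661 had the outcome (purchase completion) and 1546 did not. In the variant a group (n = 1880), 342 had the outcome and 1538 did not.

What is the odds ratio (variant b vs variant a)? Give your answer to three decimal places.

From the description: a = 661, b = 1546, c = 342, d = 1538.
OR = (a·d)/(b·c) = (661 × 1538) / (1546 × 342) = 1016618 / 528732 = 1.92275
The odds of purchase completion are about 1.92 times as high in the variant b group.

1.923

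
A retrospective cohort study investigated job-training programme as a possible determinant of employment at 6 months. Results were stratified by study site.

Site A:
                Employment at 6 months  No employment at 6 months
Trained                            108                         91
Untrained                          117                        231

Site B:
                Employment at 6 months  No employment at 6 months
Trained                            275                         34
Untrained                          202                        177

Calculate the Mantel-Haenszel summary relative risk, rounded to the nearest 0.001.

RR_MH = Σ(aᵢ·n₀ᵢ/nᵢ) / Σ(cᵢ·n₁ᵢ/nᵢ), with n₁ᵢ = aᵢ+bᵢ (exposed), n₀ᵢ = cᵢ+dᵢ (unexposed), nᵢ = n₁ᵢ+n₀ᵢ.
Stratum 1 (Site A): n₁ = 199, n₀ = 348, n = 547; a·n₀/n = 108·348/547 = 68.7093; c·n₁/n = 117·199/547 = 42.5649
Stratum 2 (Site B): n₁ = 309, n₀ = 379, n = 688; a·n₀/n = 275·379/688 = 151.4898; c·n₁/n = 202·309/688 = 90.7238
RR_MH = (68.7093 + 151.4898) / (42.5649 + 90.7238) = 220.1991 / 133.2887 = 1.65205

1.652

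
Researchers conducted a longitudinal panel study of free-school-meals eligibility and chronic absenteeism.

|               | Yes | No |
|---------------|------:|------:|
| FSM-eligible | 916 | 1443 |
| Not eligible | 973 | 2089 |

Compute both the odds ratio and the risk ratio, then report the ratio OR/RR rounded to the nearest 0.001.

Cells: a = 916, b = 1443, c = 973, d = 2089.
OR = (916·2089)/(1443·973) = 1913524/1404039 = 1.36287
Risk in exposed = 916/2359 = 0.38830; risk in unexposed = 973/3062 = 0.31777; RR = 1.22197
OR/RR = 1.36287 / 1.22197 = 1.11531
The outcome is not rare, so the OR lies further from 1 than the RR.

1.115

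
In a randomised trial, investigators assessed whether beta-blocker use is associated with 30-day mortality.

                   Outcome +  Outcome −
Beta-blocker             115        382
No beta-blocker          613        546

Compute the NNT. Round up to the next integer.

Risk in treated group = 115/497 = 0.23139; risk in control = 613/1159 = 0.52890.
Absolute risk reduction = 0.52890 − 0.23139 = 0.29752
NNT = 1 / ARR = 1 / 0.29752 = 3.361 → round up → 4

4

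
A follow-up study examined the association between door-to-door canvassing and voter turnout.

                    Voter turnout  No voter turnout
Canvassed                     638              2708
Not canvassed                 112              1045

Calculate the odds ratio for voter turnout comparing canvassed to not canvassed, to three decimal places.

Cells: a = 638, b = 2708, c = 112, d = 1045.
OR = (a·d)/(b·c) = (638 × 1045) / (2708 × 112) = 666710 / 303296 = 2.19822
The odds of voter turnout are about 2.20 times as high in the canvassed group.

2.198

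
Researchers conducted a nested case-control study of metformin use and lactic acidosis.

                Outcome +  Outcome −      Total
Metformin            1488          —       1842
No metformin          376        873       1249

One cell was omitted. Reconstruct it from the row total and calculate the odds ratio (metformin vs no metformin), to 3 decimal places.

9.759

The missing cell is in the exposed row: 1842 − 1488 = 354.
So a = 1488, b = 354, c = 376, d = 873.
OR = (a·d)/(b·c) = (1488 × 873) / (354 × 376) = 1299024 / 133104 = 9.75947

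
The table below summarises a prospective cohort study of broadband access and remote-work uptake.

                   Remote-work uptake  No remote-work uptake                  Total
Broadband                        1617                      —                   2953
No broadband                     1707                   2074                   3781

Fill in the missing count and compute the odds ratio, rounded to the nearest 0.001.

The missing cell is in the exposed row: 2953 − 1617 = 1336.
So a = 1617, b = 1336, c = 1707, d = 2074.
OR = (a·d)/(b·c) = (1617 × 2074) / (1336 × 1707) = 3353658 / 2280552 = 1.47055

1.471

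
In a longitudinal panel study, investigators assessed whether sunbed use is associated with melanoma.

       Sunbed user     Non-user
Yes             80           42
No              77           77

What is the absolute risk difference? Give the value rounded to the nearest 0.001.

0.157

Reading the table with exposure as columns: a = 80 (Sunbed user, case), b = 77 (Sunbed user, non-case), c = 42 (Non-user, case), d = 77.
Risk in exposed = 80/157 = 0.509554; risk in unexposed = 42/119 = 0.352941.
Risk difference = 0.509554 − 0.352941 = 0.156613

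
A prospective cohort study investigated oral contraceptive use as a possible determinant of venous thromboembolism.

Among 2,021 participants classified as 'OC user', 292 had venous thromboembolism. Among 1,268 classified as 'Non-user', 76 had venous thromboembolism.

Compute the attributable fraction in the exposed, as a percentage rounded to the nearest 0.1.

58.5

From the description: a = 292, b = 1729, c = 76, d = 1192.
Risk in exposed = 292/2021 = 0.14448; risk in unexposed = 76/1268 = 0.05994.
RR = 0.14448/0.05994 = 2.41058
AR% = (RR − 1)/RR × 100 = (2.41058 − 1)/2.41058 × 100 = 58.5163%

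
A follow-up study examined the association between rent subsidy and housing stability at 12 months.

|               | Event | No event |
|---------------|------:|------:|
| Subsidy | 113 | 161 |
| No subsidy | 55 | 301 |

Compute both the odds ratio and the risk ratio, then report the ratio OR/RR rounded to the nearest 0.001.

Cells: a = 113, b = 161, c = 55, d = 301.
OR = (113·301)/(161·55) = 34013/8855 = 3.84111
Risk in exposed = 113/274 = 0.41241; risk in unexposed = 55/356 = 0.15449; RR = 2.66941
OR/RR = 3.84111 / 2.66941 = 1.43894
The outcome is not rare, so the OR lies further from 1 than the RR.

1.439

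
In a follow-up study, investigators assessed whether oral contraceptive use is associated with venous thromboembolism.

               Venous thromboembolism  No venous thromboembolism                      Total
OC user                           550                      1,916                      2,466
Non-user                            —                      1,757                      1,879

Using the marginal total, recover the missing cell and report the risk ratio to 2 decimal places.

3.44

The missing cell is in the unexposed row: 1879 − 1757 = 122.
So a = 550, b = 1916, c = 122, d = 1757.
RR = [a/(a+b)] / [c/(c+d)] = (550/2466) / (122/1879) = 0.22303/0.06493 = 3.43508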